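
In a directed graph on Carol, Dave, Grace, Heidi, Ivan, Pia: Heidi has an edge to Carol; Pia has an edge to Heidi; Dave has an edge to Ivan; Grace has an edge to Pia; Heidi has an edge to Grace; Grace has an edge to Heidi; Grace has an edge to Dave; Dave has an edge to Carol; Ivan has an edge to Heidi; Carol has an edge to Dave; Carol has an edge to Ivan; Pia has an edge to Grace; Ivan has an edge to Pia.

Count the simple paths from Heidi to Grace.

3

Heidi→Carol→Dave→Ivan→Pia→Grace
Heidi→Carol→Ivan→Pia→Grace
Heidi→Grace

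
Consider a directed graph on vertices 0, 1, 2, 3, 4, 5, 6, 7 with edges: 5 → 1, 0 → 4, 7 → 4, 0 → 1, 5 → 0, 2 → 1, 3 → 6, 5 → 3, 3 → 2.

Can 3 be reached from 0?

No

Explore from 0.
Distance 1: reach 1, 4.
The search from 0 is exhausted; no directed path reaches 3.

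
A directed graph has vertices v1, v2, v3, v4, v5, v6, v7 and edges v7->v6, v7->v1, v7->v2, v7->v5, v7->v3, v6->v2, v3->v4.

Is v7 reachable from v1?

v1 has no outgoing edges, so nothing is reachable from it.

No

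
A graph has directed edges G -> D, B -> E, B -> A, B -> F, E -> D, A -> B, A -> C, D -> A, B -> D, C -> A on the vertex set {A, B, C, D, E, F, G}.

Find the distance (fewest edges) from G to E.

Distance 0: G.
Distance 1: D.
Distance 2: A.
Distance 3: B, C.
Distance 4: E, F — contains E.

4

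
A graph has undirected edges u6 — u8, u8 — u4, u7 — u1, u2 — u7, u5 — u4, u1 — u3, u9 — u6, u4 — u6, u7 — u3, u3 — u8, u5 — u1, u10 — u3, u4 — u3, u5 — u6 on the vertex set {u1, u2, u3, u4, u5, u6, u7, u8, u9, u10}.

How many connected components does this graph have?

1

From u1: component {u1, u2, u3, u4, u5, u6, u7, u8, u9, u10}.
That's 1 component.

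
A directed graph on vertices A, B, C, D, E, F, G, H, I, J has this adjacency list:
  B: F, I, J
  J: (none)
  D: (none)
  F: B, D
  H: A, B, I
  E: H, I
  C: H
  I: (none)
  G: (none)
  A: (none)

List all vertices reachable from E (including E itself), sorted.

A, B, D, E, F, H, I, J

Start at E.
Its neighbours: H, I.
Then their neighbours: A, B.
Then next layer: F, J.
Then next layer: D.
Nothing further is reachable.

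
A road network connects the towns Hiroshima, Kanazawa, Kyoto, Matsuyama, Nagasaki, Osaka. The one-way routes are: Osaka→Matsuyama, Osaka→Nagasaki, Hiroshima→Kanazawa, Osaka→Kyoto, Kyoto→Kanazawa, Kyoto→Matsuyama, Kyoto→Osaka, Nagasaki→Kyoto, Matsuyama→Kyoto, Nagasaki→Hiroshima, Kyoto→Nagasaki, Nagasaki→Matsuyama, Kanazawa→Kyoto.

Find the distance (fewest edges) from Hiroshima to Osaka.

Distance 0: Hiroshima.
Distance 1: Kanazawa.
Distance 2: Kyoto.
Distance 3: Matsuyama, Nagasaki, Osaka — contains Osaka.

3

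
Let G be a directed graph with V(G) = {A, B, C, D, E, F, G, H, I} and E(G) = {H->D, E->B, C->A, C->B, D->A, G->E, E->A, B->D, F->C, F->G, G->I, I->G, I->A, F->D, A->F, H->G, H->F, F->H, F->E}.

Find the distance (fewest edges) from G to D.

3

Distance 0: G.
Distance 1: E, I.
Distance 2: A, B.
Distance 3: D, F — contains D.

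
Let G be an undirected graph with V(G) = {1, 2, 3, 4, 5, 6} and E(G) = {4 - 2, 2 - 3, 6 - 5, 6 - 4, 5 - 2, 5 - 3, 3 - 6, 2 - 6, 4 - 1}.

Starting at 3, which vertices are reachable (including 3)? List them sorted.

1, 2, 3, 4, 5, 6

Start at 3.
Its neighbours: 2, 5, 6.
Then their neighbours: 4.
Then next layer: 1.
Every vertex is now reached.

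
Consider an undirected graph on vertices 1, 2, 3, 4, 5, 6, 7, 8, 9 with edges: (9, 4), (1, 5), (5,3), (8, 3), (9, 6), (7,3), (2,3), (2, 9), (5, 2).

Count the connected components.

From 1: component {1, 2, 3, 4, 5, 6, 7, 8, 9}.
That's 1 component.

1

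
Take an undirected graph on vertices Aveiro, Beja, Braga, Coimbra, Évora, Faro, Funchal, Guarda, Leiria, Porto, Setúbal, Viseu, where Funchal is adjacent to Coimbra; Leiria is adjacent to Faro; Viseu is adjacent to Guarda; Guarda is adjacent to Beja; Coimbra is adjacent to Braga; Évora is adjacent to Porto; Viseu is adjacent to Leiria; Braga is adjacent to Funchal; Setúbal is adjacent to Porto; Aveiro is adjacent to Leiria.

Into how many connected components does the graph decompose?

3

From Aveiro: component {Aveiro, Beja, Faro, Guarda, Leiria, Viseu}.
From Braga: component {Braga, Coimbra, Funchal}.
From Évora: component {Évora, Porto, Setúbal}.
That's 3 components.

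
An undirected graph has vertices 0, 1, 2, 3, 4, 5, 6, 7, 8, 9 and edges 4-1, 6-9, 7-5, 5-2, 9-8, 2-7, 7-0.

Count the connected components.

From 0: component {0, 2, 5, 7}.
From 1: component {1, 4}.
From 3: component {3}.
From 6: component {6, 8, 9}.
That's 4 components.

4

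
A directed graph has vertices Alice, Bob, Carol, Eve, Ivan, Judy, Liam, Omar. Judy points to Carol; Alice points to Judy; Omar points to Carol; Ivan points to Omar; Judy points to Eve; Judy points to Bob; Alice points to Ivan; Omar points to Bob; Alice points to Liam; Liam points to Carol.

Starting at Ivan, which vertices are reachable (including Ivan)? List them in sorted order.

Start at Ivan.
Its neighbours: Omar.
Then their neighbours: Bob, Carol.
Nothing further is reachable.

Bob, Carol, Ivan, Omar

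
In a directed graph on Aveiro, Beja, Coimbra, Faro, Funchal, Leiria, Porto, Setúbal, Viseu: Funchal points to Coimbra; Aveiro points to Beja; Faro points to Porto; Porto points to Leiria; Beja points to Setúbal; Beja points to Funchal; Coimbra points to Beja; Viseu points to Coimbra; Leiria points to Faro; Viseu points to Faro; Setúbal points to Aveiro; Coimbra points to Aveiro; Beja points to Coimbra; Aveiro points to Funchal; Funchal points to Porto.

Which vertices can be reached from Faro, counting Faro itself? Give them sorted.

Faro, Leiria, Porto

Start at Faro.
Its neighbours: Porto.
Then their neighbours: Leiria.
Nothing further is reachable.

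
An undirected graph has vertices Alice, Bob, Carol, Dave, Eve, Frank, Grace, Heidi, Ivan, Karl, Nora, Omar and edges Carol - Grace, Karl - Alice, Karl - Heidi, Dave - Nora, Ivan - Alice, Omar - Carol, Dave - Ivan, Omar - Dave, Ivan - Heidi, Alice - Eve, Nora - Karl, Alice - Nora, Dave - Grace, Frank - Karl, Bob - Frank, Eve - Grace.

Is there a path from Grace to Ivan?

Yes

Explore from Grace.
Distance 1: reach Carol, Dave, Eve.
Distance 2: reach Alice, Ivan, Nora, Omar.
Found Ivan.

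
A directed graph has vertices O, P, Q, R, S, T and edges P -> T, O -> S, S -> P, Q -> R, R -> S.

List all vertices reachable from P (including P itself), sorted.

Start at P.
Its neighbours: T.
Nothing further is reachable.

P, T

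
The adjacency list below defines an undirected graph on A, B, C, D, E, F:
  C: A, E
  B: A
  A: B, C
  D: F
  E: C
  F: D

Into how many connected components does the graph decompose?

From A: component {A, B, C, E}.
From D: component {D, F}.
That's 2 components.

2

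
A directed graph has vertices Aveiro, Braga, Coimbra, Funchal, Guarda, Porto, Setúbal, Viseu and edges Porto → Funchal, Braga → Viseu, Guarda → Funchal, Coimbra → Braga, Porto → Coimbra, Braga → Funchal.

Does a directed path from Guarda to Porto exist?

No

Explore from Guarda.
Distance 1: reach Funchal.
The search from Guarda is exhausted; no directed path reaches Porto.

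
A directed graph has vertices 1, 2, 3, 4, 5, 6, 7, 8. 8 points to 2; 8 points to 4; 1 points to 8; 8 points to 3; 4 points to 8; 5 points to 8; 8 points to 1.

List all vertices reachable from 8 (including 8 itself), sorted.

1, 2, 3, 4, 8

Start at 8.
Its neighbours: 1, 2, 3, 4.
Nothing further is reachable.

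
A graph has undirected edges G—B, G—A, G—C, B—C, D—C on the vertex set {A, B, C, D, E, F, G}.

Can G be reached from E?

E has no edges, so nothing is reachable from it.

No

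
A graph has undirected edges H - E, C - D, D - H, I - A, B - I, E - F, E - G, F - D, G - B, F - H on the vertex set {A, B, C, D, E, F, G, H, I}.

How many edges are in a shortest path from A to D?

6

Distance 0: A.
Distance 1: I.
Distance 2: B.
Distance 3: G.
Distance 4: E.
Distance 5: F, H.
Distance 6: D — contains D.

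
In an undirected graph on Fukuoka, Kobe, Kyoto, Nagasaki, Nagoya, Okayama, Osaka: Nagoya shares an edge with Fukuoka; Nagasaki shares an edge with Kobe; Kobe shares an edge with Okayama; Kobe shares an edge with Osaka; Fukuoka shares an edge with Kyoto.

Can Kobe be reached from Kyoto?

No

Explore from Kyoto.
Distance 1: reach Fukuoka.
Distance 2: reach Nagoya.
The search is exhausted without reaching Kobe; it lies in a different component.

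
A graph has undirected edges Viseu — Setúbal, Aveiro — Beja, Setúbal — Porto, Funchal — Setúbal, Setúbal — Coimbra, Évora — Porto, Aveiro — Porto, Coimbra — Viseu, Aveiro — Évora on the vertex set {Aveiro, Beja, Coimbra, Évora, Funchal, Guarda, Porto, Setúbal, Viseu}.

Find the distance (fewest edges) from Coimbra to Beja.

4

Distance 0: Coimbra.
Distance 1: Setúbal, Viseu.
Distance 2: Funchal, Porto.
Distance 3: Aveiro, Évora.
Distance 4: Beja — contains Beja.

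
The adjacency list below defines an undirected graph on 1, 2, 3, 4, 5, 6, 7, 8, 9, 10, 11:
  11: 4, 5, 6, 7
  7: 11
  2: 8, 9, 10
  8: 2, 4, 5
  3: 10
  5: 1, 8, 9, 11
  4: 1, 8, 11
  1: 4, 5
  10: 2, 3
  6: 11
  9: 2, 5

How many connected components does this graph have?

1

From 1: component {1, 2, 3, 4, 5, 6, 7, 8, 9, 10, 11}.
That's 1 component.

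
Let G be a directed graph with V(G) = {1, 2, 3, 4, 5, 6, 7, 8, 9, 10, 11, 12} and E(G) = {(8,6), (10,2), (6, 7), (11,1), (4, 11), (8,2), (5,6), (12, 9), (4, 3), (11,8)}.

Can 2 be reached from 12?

Explore from 12.
Distance 1: reach 9.
The search from 12 is exhausted; no directed path reaches 2.

No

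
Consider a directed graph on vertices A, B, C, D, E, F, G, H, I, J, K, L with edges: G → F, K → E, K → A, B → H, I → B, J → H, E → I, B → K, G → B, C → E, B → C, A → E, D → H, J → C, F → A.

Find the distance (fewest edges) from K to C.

Distance 0: K.
Distance 1: A, E.
Distance 2: I.
Distance 3: B.
Distance 4: C, H — contains C.

4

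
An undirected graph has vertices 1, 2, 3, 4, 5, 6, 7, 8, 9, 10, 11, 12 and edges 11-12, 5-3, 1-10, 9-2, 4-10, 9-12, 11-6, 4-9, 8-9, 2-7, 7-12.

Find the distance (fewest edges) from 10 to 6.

Distance 0: 10.
Distance 1: 1, 4.
Distance 2: 9.
Distance 3: 2, 8, 12.
Distance 4: 7, 11.
Distance 5: 6 — contains 6.

5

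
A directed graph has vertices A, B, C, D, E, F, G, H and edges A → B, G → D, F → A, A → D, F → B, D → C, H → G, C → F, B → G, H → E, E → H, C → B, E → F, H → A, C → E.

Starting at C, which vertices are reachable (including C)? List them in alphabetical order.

A, B, C, D, E, F, G, H

Start at C.
Its neighbours: B, E, F.
Then their neighbours: A, G, H.
Then next layer: D.
Every vertex is now reached.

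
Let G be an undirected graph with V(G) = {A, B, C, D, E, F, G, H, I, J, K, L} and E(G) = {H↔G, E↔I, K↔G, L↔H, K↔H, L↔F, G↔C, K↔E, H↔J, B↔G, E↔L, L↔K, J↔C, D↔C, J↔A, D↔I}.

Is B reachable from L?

Yes

Explore from L.
Distance 1: reach E, F, H, K.
Distance 2: reach G, I, J.
Distance 3: reach A, B, C, D.
Found B.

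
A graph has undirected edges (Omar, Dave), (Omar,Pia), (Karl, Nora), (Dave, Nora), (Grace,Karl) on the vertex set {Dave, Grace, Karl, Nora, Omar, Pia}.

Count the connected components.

1

From Dave: component {Dave, Grace, Karl, Nora, Omar, Pia}.
That's 1 component.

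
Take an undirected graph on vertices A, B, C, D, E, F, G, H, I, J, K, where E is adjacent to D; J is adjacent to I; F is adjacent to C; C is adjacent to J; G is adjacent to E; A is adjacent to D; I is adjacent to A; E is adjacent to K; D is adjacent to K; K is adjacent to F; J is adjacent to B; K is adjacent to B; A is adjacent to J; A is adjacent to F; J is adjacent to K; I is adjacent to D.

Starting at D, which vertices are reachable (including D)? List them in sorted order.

A, B, C, D, E, F, G, I, J, K

Start at D.
Its neighbours: A, E, I, K.
Then their neighbours: B, F, G, J.
Then next layer: C.
Nothing further is reachable.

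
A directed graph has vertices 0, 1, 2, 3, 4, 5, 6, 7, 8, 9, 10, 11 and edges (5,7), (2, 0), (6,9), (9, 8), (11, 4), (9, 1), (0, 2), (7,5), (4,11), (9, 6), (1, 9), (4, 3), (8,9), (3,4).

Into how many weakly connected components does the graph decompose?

From 0: component {0, 2}.
From 1: component {1, 6, 8, 9}.
From 3: component {3, 4, 11}.
From 5: component {5, 7}.
From 10: component {10}.
That's 5 components.

5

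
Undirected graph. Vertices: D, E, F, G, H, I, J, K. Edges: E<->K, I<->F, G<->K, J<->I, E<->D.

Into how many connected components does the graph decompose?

3

From D: component {D, E, G, K}.
From F: component {F, I, J}.
From H: component {H}.
That's 3 components.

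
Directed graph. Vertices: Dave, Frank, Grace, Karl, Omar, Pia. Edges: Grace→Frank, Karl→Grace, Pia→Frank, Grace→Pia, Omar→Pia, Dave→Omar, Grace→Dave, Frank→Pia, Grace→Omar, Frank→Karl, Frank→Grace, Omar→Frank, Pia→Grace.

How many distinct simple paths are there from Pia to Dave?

3

Pia→Frank→Grace→Dave
Pia→Frank→Karl→Grace→Dave
Pia→Grace→Dave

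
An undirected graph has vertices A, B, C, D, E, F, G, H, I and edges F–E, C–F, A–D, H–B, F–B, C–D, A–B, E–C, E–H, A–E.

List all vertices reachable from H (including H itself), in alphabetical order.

A, B, C, D, E, F, H

Start at H.
Its neighbours: B, E.
Then their neighbours: A, C, F.
Then next layer: D.
Nothing further is reachable.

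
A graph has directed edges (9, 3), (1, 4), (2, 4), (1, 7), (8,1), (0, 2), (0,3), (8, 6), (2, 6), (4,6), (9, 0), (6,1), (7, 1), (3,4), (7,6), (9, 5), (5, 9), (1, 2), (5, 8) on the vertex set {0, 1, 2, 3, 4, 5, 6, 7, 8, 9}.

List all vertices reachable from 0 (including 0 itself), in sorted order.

0, 1, 2, 3, 4, 6, 7

Start at 0.
Its neighbours: 2, 3.
Then their neighbours: 4, 6.
Then next layer: 1.
Then next layer: 7.
Nothing further is reachable.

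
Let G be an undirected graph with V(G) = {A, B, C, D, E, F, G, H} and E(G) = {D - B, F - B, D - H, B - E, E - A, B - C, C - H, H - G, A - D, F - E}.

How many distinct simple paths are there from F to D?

F–B–C–H–D
F–B–D
F–B–E–A–D
F–E–A–D
F–E–B–C–H–D
F–E–B–D

6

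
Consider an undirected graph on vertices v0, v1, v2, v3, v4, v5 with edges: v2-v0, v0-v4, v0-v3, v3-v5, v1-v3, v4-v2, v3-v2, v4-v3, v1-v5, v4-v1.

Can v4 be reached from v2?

Explore from v2.
Distance 1: reach v0, v3, v4.
Found v4.

Yes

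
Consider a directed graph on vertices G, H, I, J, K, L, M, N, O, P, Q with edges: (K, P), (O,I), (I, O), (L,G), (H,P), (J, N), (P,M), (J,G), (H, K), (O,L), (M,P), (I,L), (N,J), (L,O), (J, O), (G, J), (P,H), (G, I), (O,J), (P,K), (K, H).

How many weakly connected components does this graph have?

From G: component {G, I, J, L, N, O}.
From H: component {H, K, M, P}.
From Q: component {Q}.
That's 3 components.

3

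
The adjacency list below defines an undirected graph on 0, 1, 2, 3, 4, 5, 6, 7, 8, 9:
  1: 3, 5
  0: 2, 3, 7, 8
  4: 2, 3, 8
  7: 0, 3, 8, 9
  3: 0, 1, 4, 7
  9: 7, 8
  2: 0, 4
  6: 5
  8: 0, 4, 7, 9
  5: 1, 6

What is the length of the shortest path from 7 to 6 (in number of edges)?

Distance 0: 7.
Distance 1: 0, 3, 8, 9.
Distance 2: 1, 2, 4.
Distance 3: 5.
Distance 4: 6 — contains 6.

4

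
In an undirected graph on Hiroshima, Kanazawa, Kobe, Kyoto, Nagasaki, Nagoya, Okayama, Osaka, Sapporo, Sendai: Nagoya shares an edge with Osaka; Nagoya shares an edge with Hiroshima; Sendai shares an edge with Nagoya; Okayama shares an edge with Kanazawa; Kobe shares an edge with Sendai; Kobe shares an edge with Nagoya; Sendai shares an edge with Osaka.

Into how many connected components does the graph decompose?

5

From Hiroshima: component {Hiroshima, Kobe, Nagoya, Osaka, Sendai}.
From Kanazawa: component {Kanazawa, Okayama}.
From Kyoto: component {Kyoto}.
From Nagasaki: component {Nagasaki}.
From Sapporo: component {Sapporo}.
That's 5 components.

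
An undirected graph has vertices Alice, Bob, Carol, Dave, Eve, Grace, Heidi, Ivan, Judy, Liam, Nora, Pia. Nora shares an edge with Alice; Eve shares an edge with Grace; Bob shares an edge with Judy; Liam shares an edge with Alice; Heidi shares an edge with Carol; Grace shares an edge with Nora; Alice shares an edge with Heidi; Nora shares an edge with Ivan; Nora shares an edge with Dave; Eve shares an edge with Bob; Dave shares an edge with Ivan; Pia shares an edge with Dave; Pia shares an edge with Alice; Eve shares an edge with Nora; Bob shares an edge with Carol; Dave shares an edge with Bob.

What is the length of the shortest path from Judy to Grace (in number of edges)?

Distance 0: Judy.
Distance 1: Bob.
Distance 2: Carol, Dave, Eve.
Distance 3: Grace, Heidi, Ivan, Nora, Pia — contains Grace.

3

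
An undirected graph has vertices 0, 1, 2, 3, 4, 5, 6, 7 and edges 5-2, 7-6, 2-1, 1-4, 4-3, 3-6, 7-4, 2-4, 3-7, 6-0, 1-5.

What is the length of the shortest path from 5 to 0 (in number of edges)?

5

Distance 0: 5.
Distance 1: 1, 2.
Distance 2: 4.
Distance 3: 3, 7.
Distance 4: 6.
Distance 5: 0 — contains 0.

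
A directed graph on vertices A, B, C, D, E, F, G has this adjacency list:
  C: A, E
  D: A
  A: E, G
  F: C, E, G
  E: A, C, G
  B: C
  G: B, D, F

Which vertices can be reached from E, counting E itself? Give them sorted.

Start at E.
Its neighbours: A, C, G.
Then their neighbours: B, D, F.
Every vertex is now reached.

A, B, C, D, E, F, G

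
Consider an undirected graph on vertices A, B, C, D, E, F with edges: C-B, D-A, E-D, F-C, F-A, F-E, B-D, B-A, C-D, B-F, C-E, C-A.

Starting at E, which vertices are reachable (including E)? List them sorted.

A, B, C, D, E, F

Start at E.
Its neighbours: C, D, F.
Then their neighbours: A, B.
Every vertex is now reached.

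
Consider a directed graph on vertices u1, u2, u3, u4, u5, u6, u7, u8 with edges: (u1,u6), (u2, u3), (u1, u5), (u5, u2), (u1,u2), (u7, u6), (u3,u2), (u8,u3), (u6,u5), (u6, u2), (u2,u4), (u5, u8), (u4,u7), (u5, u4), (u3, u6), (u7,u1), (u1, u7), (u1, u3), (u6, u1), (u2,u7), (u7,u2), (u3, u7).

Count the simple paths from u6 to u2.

16

u6→u1→u2
u6→u1→u3→u2
u6→u1→u3→u7→u2
u6→u1→u5→u2
u6→u1→u5→u4→u7→u2
u6→u1→u5→u8→u3→u2
u6→u1→u5→u8→u3→u7→u2
u6→u1→u7→u2
... and 8 more.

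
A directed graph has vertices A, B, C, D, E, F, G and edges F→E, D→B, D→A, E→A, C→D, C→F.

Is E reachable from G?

No

G has no outgoing edges, so nothing is reachable from it.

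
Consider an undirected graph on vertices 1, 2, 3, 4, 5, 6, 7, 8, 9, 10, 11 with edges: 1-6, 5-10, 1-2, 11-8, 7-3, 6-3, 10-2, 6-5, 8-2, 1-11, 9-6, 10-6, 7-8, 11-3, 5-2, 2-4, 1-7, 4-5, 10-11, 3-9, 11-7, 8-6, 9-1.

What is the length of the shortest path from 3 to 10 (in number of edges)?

Distance 0: 3.
Distance 1: 6, 7, 9, 11.
Distance 2: 1, 5, 8, 10 — contains 10.

2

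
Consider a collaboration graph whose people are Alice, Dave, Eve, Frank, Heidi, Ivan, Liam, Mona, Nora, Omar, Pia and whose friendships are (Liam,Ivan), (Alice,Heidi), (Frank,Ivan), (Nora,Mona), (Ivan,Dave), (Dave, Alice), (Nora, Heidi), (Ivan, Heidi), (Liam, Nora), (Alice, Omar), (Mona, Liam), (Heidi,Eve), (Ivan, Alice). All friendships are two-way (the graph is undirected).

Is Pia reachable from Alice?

Explore from Alice.
Distance 1: reach Dave, Heidi, Ivan, Omar.
Distance 2: reach Eve, Frank, Liam, Nora.
Distance 3: reach Mona.
The search is exhausted without reaching Pia; it lies in a different component.

No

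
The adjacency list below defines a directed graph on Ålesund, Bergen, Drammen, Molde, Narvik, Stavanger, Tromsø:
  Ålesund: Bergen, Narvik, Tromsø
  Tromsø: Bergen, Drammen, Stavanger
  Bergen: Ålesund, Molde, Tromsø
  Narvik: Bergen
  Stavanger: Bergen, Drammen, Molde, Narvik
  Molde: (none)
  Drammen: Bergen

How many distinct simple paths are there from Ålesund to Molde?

10

Ålesund→Bergen→Molde
Ålesund→Bergen→Tromsø→Stavanger→Molde
Ålesund→Narvik→Bergen→Molde
Ålesund→Narvik→Bergen→Tromsø→Stavanger→Molde
Ålesund→Tromsø→Bergen→Molde
Ålesund→Tromsø→Drammen→Bergen→Molde
Ålesund→Tromsø→Stavanger→Bergen→Molde
Ålesund→Tromsø→Stavanger→Drammen→Bergen→Molde
Ålesund→Tromsø→Stavanger→Molde
Ålesund→Tromsø→Stavanger→Narvik→Bergen→Molde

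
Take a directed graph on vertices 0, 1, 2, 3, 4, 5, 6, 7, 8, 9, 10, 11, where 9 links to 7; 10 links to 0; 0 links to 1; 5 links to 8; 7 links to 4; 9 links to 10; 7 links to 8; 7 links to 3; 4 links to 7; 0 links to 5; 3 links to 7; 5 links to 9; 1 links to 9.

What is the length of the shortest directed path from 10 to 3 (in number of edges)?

5

Distance 0: 10.
Distance 1: 0.
Distance 2: 1, 5.
Distance 3: 8, 9.
Distance 4: 7.
Distance 5: 3, 4 — contains 3.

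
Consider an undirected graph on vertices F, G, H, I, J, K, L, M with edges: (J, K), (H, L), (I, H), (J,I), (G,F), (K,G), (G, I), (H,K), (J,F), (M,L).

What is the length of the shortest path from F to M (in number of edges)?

5

Distance 0: F.
Distance 1: G, J.
Distance 2: I, K.
Distance 3: H.
Distance 4: L.
Distance 5: M — contains M.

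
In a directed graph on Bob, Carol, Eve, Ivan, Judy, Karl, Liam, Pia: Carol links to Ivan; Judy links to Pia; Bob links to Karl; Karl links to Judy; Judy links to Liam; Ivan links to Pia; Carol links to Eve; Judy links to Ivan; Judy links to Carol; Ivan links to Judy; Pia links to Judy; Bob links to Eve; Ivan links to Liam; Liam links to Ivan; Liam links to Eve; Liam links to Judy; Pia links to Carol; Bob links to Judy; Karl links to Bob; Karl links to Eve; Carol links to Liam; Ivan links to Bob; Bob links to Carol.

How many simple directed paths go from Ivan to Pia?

Ivan→Bob→Carol→Liam→Judy→Pia
Ivan→Bob→Judy→Pia
Ivan→Bob→Karl→Judy→Pia
Ivan→Judy→Pia
Ivan→Liam→Judy→Pia
Ivan→Pia

6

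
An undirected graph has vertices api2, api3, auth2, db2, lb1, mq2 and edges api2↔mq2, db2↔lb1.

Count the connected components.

4

From api2: component {api2, mq2}.
From api3: component {api3}.
From auth2: component {auth2}.
From db2: component {db2, lb1}.
That's 4 components.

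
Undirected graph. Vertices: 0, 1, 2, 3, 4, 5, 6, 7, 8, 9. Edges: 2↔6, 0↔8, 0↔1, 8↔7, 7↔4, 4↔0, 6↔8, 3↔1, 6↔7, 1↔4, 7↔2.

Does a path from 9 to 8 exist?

No

9 has no edges, so nothing is reachable from it.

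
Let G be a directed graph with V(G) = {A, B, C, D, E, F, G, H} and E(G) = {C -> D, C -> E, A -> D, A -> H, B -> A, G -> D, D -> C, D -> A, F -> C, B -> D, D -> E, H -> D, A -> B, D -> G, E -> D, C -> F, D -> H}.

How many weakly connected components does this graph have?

From A: component {A, B, C, D, E, F, G, H}.
That's 1 component.

1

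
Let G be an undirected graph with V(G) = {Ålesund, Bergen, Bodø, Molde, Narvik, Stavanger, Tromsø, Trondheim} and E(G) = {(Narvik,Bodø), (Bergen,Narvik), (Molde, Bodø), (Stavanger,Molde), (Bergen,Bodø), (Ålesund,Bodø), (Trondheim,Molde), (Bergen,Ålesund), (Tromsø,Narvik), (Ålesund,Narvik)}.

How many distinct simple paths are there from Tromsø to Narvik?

Tromsø–Narvik

1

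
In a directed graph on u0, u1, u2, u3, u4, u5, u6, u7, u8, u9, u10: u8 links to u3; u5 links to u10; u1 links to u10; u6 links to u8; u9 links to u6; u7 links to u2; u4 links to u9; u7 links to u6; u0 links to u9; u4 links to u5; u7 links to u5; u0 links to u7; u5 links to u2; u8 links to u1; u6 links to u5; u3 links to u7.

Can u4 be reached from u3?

No

Explore from u3.
Distance 1: reach u7.
Distance 2: reach u2, u5, u6.
Distance 3: reach u8, u10.
Distance 4: reach u1.
The search from u3 is exhausted; no directed path reaches u4.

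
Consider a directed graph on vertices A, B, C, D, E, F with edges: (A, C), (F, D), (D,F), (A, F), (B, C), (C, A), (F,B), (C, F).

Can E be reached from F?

Explore from F.
Distance 1: reach B, D.
Distance 2: reach C.
Distance 3: reach A.
The search from F is exhausted; no directed path reaches E.

No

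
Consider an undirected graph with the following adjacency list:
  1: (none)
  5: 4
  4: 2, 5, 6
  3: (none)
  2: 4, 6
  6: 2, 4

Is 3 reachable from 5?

Explore from 5.
Distance 1: reach 4.
Distance 2: reach 2, 6.
The search is exhausted without reaching 3; it lies in a different component.

No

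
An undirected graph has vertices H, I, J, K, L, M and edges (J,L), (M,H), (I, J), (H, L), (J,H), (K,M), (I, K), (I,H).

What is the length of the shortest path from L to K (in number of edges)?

Distance 0: L.
Distance 1: H, J.
Distance 2: I, M.
Distance 3: K — contains K.

3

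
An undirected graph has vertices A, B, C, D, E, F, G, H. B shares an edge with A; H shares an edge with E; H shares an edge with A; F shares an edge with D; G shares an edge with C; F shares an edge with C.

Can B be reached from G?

No

Explore from G.
Distance 1: reach C.
Distance 2: reach F.
Distance 3: reach D.
The search is exhausted without reaching B; it lies in a different component.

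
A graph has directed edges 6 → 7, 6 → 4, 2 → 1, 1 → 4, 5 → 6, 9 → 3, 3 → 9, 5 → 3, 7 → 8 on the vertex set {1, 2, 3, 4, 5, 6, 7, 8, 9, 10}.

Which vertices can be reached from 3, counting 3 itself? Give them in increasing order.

3, 9

Start at 3.
Its neighbours: 9.
Nothing further is reachable.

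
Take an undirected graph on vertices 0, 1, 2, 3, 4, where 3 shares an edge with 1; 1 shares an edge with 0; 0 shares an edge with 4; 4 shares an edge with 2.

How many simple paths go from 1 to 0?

1–0

1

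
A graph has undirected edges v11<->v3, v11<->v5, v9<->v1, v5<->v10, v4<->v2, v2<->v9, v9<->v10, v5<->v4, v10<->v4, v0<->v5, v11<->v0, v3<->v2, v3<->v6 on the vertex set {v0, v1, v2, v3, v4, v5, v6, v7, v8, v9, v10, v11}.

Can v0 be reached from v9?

Yes

Explore from v9.
Distance 1: reach v1, v2, v10.
Distance 2: reach v3, v4, v5.
Distance 3: reach v0, v6, v11.
Found v0.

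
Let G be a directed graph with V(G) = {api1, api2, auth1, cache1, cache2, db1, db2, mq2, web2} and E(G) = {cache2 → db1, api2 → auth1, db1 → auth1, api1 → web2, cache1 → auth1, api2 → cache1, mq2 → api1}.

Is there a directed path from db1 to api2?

Explore from db1.
Distance 1: reach auth1.
The search from db1 is exhausted; no directed path reaches api2.

No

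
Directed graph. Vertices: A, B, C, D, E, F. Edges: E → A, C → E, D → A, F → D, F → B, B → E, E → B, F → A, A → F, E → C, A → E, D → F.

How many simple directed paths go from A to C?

A→E→C
A→F→B→E→C

2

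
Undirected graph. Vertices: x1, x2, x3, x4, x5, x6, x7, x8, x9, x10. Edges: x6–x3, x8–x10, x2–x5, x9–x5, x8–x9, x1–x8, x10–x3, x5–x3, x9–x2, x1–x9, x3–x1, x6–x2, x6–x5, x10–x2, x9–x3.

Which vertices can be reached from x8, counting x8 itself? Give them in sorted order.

x1, x2, x3, x5, x6, x8, x9, x10

Start at x8.
Its neighbours: x1, x9, x10.
Then their neighbours: x2, x3, x5.
Then next layer: x6.
Nothing further is reachable.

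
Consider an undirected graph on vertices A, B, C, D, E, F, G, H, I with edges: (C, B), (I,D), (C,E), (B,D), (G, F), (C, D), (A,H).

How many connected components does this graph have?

From A: component {A, H}.
From B: component {B, C, D, E, I}.
From F: component {F, G}.
That's 3 components.

3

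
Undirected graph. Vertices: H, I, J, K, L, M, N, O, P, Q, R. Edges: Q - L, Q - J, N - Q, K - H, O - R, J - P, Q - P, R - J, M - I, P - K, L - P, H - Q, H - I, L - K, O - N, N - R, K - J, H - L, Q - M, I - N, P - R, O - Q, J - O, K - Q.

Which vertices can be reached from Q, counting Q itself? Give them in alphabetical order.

H, I, J, K, L, M, N, O, P, Q, R

Start at Q.
Its neighbours: H, J, K, L, M, N, O, P.
Then their neighbours: I, R.
Every vertex is now reached.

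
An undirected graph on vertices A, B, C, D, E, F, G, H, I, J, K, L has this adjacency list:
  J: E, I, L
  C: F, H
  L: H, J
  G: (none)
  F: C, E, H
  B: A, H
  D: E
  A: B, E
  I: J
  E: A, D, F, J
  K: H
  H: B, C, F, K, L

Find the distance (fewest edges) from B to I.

4

Distance 0: B.
Distance 1: A, H.
Distance 2: C, E, F, K, L.
Distance 3: D, J.
Distance 4: I — contains I.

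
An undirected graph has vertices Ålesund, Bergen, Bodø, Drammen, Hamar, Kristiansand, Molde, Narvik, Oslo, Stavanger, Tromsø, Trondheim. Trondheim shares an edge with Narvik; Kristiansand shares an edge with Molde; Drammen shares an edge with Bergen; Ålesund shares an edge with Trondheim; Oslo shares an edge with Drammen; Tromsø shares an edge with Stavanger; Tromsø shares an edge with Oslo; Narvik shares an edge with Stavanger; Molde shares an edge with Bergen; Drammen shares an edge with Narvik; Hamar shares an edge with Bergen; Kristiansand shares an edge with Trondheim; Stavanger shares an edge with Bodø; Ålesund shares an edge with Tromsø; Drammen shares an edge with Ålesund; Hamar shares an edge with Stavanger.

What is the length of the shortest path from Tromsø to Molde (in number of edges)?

Distance 0: Tromsø.
Distance 1: Ålesund, Oslo, Stavanger.
Distance 2: Bodø, Drammen, Hamar, Narvik, Trondheim.
Distance 3: Bergen, Kristiansand.
Distance 4: Molde — contains Molde.

4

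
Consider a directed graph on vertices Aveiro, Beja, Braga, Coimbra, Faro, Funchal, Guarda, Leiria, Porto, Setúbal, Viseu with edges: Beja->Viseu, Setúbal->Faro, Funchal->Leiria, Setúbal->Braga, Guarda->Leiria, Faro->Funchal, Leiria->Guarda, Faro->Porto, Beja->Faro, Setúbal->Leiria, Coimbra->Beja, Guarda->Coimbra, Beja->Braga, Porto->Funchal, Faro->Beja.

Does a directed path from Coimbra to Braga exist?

Explore from Coimbra.
Distance 1: reach Beja.
Distance 2: reach Braga, Faro, Viseu.
Found Braga.

Yes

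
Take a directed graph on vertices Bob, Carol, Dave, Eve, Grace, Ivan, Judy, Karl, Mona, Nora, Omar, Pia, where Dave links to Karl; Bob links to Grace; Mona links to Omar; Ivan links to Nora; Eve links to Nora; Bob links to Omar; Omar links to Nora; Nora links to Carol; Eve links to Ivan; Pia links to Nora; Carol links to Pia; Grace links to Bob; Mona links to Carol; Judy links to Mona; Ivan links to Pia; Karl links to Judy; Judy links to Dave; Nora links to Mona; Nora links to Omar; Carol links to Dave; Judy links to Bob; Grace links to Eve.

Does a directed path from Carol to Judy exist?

Explore from Carol.
Distance 1: reach Dave, Pia.
Distance 2: reach Karl, Nora.
Distance 3: reach Judy, Mona, Omar.
Found Judy.

Yes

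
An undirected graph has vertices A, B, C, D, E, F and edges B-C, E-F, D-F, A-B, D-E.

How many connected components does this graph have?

2

From A: component {A, B, C}.
From D: component {D, E, F}.
That's 2 components.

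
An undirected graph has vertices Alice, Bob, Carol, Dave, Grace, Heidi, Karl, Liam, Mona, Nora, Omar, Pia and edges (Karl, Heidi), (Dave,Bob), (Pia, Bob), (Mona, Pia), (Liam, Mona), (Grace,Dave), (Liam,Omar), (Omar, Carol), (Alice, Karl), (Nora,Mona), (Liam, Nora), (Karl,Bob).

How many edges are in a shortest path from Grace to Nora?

5

Distance 0: Grace.
Distance 1: Dave.
Distance 2: Bob.
Distance 3: Karl, Pia.
Distance 4: Alice, Heidi, Mona.
Distance 5: Liam, Nora — contains Nora.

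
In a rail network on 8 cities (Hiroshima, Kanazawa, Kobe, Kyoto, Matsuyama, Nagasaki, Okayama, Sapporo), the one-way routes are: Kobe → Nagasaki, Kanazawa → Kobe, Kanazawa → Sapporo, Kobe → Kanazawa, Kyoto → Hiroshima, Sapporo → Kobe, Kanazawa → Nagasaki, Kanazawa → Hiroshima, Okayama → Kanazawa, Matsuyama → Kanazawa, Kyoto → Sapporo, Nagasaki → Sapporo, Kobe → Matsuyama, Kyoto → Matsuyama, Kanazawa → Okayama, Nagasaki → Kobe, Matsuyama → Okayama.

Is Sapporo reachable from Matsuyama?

Explore from Matsuyama.
Distance 1: reach Kanazawa, Okayama.
Distance 2: reach Hiroshima, Kobe, Nagasaki, Sapporo.
Found Sapporo.

Yes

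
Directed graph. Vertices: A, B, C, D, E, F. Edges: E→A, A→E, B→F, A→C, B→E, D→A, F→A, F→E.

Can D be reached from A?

No

Explore from A.
Distance 1: reach C, E.
The search from A is exhausted; no directed path reaches D.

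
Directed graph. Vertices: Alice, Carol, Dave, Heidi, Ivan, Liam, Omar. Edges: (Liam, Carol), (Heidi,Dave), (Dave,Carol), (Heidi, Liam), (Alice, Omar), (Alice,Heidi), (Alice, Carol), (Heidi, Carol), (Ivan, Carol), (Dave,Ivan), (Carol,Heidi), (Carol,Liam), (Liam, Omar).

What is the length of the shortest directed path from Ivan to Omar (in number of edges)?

Distance 0: Ivan.
Distance 1: Carol.
Distance 2: Heidi, Liam.
Distance 3: Dave, Omar — contains Omar.

3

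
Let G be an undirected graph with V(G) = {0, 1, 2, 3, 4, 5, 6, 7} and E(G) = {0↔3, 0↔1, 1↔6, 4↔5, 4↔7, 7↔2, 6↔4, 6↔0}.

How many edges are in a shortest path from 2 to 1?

Distance 0: 2.
Distance 1: 7.
Distance 2: 4.
Distance 3: 5, 6.
Distance 4: 0, 1 — contains 1.

4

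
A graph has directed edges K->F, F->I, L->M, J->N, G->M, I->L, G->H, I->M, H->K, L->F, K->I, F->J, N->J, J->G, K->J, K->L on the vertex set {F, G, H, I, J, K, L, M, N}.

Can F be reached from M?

No

M has no outgoing edges, so nothing is reachable from it.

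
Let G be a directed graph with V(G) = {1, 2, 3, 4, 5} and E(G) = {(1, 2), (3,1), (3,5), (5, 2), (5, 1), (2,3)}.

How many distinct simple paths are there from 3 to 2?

3

3→1→2
3→5→1→2
3→5→2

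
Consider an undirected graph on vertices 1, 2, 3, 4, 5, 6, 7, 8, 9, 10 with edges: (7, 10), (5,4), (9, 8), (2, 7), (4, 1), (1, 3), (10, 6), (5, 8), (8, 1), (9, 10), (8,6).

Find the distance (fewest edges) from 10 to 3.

Distance 0: 10.
Distance 1: 6, 7, 9.
Distance 2: 2, 8.
Distance 3: 1, 5.
Distance 4: 3, 4 — contains 3.

4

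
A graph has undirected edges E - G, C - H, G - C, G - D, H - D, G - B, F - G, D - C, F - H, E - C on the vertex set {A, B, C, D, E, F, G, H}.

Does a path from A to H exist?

A has no edges, so nothing is reachable from it.

No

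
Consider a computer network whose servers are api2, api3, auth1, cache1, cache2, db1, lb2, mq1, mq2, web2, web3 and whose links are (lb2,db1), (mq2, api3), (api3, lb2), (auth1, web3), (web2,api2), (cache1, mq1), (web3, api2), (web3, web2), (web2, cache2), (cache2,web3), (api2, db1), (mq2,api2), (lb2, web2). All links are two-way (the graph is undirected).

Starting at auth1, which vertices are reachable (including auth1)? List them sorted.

api2, api3, auth1, cache2, db1, lb2, mq2, web2, web3

Start at auth1.
Its neighbours: web3.
Then their neighbours: api2, cache2, web2.
Then next layer: db1, lb2, mq2.
Then next layer: api3.
Nothing further is reachable.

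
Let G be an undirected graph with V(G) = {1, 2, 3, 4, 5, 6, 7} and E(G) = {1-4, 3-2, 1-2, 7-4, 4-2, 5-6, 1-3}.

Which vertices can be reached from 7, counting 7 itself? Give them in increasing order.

1, 2, 3, 4, 7

Start at 7.
Its neighbours: 4.
Then their neighbours: 1, 2.
Then next layer: 3.
Nothing further is reachable.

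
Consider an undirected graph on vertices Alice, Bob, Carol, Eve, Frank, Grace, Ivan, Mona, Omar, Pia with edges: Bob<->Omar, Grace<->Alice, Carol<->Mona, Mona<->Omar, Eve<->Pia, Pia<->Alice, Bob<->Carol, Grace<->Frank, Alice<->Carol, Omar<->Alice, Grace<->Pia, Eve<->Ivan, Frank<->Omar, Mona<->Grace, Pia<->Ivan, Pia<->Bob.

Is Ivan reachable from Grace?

Yes

Explore from Grace.
Distance 1: reach Alice, Frank, Mona, Pia.
Distance 2: reach Bob, Carol, Eve, Ivan, Omar.
Found Ivan.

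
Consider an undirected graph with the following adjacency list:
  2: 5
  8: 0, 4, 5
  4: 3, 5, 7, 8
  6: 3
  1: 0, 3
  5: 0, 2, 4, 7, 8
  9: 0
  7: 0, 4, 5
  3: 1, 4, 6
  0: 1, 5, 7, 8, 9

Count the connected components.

From 0: component {0, 1, 2, 3, 4, 5, 6, 7, 8, 9}.
That's 1 component.

1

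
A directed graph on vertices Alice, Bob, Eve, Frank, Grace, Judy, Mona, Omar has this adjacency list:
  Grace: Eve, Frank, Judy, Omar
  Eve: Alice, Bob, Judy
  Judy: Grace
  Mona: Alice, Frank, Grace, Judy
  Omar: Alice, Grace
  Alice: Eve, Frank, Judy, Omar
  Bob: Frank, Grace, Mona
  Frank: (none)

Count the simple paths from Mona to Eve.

7

Mona→Alice→Eve
Mona→Alice→Judy→Grace→Eve
Mona→Alice→Omar→Grace→Eve
Mona→Grace→Eve
Mona→Grace→Omar→Alice→Eve
Mona→Judy→Grace→Eve
Mona→Judy→Grace→Omar→Alice→Eve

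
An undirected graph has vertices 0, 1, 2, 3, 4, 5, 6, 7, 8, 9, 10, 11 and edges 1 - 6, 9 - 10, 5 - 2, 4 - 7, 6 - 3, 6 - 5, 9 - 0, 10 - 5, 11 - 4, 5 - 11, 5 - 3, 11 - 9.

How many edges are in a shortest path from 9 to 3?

3

Distance 0: 9.
Distance 1: 0, 10, 11.
Distance 2: 4, 5.
Distance 3: 2, 3, 6, 7 — contains 3.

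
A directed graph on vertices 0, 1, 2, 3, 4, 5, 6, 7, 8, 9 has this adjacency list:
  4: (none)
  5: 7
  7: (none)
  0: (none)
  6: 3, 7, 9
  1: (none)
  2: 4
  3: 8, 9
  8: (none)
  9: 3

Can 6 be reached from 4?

No

4 has no outgoing edges, so nothing is reachable from it.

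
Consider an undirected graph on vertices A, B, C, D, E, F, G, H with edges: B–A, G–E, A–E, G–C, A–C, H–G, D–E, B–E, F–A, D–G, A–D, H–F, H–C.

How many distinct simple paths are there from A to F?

A–B–E–D–G–C–H–F
A–B–E–D–G–H–F
A–B–E–G–C–H–F
A–B–E–G–H–F
A–C–G–H–F
A–C–H–F
A–D–E–G–C–H–F
A–D–E–G–H–F
A–D–G–C–H–F
A–D–G–H–F
A–E–D–G–C–H–F
A–E–D–G–H–F
A–E–G–C–H–F
A–E–G–H–F
A–F

15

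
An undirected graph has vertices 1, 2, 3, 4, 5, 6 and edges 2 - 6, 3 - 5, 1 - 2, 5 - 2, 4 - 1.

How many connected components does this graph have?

From 1: component {1, 2, 3, 4, 5, 6}.
That's 1 component.

1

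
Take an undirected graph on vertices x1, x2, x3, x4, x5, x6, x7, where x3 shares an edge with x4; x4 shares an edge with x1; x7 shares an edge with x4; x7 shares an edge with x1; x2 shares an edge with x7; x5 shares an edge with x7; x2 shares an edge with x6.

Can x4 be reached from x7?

Yes

Explore from x7.
Distance 1: reach x1, x2, x4, x5.
Found x4.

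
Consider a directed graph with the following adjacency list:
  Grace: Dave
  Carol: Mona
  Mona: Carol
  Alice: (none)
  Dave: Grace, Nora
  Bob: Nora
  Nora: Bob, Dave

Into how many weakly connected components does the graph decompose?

3

From Alice: component {Alice}.
From Bob: component {Bob, Dave, Grace, Nora}.
From Carol: component {Carol, Mona}.
That's 3 components.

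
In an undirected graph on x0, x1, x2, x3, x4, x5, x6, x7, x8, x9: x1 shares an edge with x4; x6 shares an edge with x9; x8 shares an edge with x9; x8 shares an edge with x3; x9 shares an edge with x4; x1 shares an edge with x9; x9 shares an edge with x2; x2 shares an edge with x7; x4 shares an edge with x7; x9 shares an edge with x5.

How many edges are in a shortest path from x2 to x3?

Distance 0: x2.
Distance 1: x7, x9.
Distance 2: x1, x4, x5, x6, x8.
Distance 3: x3 — contains x3.

3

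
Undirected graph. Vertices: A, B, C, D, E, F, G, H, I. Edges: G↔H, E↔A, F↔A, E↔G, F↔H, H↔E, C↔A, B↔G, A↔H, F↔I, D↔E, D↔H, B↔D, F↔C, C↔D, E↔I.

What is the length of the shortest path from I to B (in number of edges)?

3

Distance 0: I.
Distance 1: E, F.
Distance 2: A, C, D, G, H.
Distance 3: B — contains B.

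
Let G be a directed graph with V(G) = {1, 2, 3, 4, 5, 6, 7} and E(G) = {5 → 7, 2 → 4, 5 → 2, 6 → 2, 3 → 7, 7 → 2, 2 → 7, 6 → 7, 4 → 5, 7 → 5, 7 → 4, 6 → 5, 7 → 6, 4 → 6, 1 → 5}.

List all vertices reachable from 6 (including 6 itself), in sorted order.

2, 4, 5, 6, 7

Start at 6.
Its neighbours: 2, 5, 7.
Then their neighbours: 4.
Nothing further is reachable.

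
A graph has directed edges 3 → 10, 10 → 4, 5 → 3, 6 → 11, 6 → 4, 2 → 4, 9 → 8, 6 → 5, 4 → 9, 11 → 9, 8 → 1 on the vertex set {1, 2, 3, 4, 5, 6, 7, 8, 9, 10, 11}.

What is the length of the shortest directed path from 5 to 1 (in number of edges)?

6

Distance 0: 5.
Distance 1: 3.
Distance 2: 10.
Distance 3: 4.
Distance 4: 9.
Distance 5: 8.
Distance 6: 1 — contains 1.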